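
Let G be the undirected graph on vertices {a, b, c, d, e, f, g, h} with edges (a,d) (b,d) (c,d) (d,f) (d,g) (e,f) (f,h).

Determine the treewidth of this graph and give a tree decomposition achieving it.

Every bag has size at most 2, so the width is 2 − 1 = 1 and tw(G) ≤ 1. Any graph with an edge has treewidth ≥ 1, and G has the edge h–f. Combining the bounds, tw(G) = 1.

Treewidth 1.
Bags: B1 = {f, h}  B2 = {d, f}  B3 = {b, d}  B4 = {c, d}  B5 = {e, f}  B6 = {d, g}  B7 = {a, d}
Tree: B1–B2, B2–B3, B3–B4, B2–B5, B2–B6, B4–B7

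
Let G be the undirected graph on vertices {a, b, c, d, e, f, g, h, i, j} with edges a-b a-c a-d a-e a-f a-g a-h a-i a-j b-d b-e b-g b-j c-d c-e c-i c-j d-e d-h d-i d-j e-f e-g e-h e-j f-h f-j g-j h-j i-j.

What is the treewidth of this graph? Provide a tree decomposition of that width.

The largest bag has 5 vertices, giving width 4; this decomposition certifies tw(G) ≤ 4. For the lower bound, the 5 vertices {a, d, e, h, j} are pairwise adjacent, and any tree decomposition puts a clique entirely inside one bag — forcing width ≥ 4. Hence tw(G) = 4 exactly.

Treewidth 4.
One such decomposition:
Bags: B1 = {a, d, e, h, j}  B2 = {a, e, f, h, j}  B3 = {a, c, d, e, j}  B4 = {a, b, d, e, j}  B5 = {a, b, e, g, j}  B6 = {a, c, d, i, j}
Tree: B1–B2, B1–B3, B1–B4, B4–B5, B3–B6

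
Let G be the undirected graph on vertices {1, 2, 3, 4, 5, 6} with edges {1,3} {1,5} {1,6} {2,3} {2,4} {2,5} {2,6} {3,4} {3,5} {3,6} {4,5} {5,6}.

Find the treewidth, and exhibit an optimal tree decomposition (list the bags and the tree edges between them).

Every bag has size at most 4, so the width is 4 − 1 = 3 and tw(G) ≤ 3. Conversely, {1, 3, 5, 6} is a clique of size 4, and the vertices of any clique must share a bag in every tree decomposition; so some bag has ≥ 4 vertices and tw(G) ≥ 3. Combining the bounds, tw(G) = 3.

Treewidth 3.
Bags: B1 = {1, 3, 5, 6}  B2 = {2, 3, 5, 6}  B3 = {2, 3, 4, 5}
Tree: B1–B2, B2–B3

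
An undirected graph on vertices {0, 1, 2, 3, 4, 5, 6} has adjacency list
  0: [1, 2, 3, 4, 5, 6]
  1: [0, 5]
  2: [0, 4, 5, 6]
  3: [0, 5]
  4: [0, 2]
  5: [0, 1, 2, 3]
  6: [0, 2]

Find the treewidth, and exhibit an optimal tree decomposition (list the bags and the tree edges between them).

Treewidth 2.
Bags: B1 = {0, 1, 5}  B2 = {0, 3, 5}  B3 = {0, 2, 5}  B4 = {0, 2, 4}  B5 = {0, 2, 6}
Tree: B1–B2, B2–B3, B3–B4, B4–B5

The largest bag has 3 vertices, giving width 2; this decomposition certifies tw(G) ≤ 2. Conversely, {0, 1, 5} is a clique of size 3, and the vertices of any clique must share a bag in every tree decomposition; so some bag has ≥ 3 vertices and tw(G) ≥ 2. Combining the bounds, tw(G) = 2.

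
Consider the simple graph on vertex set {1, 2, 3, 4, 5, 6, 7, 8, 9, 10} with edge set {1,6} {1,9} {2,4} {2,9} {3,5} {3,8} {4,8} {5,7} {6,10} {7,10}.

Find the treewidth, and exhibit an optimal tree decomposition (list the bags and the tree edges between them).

Treewidth 2.
One such decomposition:
Bags: B1 = {3, 5, 7}  B2 = {3, 7, 10}  B3 = {3, 6, 10}  B4 = {1, 3, 6}  B5 = {1, 3, 9}  B6 = {2, 3, 9}  B7 = {2, 3, 4}  B8 = {3, 4, 8}
Tree: B1–B2, B2–B3, B3–B4, B4–B5, B5–B6, B6–B7, B7–B8

Each bag holds 3 vertices, so the decomposition has width 2, which upper-bounds the treewidth. For the lower bound, G contains the cycle 3–5–7–10–6–1–9–2–4–8–3, so G is not a forest; only forests have treewidth ≤ 1, hence tw(G) ≥ 2. Therefore the treewidth is 2.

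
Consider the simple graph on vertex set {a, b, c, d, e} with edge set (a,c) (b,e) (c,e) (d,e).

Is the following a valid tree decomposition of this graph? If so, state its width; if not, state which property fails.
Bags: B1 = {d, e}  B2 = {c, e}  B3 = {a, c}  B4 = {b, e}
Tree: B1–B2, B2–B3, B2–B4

Every vertex of G appears in some bag (union = {a, b, c, d, e}); every edge is covered by a bag; and for each vertex v the set of bags containing v is connected in the bag tree. The decomposition is therefore valid. The largest bag has 2 vertices, so the width is 1.

Yes; width 1.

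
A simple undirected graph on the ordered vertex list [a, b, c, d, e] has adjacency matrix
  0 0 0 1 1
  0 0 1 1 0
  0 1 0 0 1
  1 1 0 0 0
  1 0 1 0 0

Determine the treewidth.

A width-2 tree decomposition is:
Bags: B1 = {a, b, d}  B2 = {a, b, c}  B3 = {a, c, e}
Tree: B1–B2, B2–B3
Each bag holds 3 vertices, so the decomposition has width 2, which upper-bounds the treewidth. For the lower bound, G contains the cycle a–d–b–c–e–a, so G is not a forest; only forests have treewidth ≤ 1, hence tw(G) ≥ 2. The upper and lower bounds meet at 2, so that is the treewidth.

2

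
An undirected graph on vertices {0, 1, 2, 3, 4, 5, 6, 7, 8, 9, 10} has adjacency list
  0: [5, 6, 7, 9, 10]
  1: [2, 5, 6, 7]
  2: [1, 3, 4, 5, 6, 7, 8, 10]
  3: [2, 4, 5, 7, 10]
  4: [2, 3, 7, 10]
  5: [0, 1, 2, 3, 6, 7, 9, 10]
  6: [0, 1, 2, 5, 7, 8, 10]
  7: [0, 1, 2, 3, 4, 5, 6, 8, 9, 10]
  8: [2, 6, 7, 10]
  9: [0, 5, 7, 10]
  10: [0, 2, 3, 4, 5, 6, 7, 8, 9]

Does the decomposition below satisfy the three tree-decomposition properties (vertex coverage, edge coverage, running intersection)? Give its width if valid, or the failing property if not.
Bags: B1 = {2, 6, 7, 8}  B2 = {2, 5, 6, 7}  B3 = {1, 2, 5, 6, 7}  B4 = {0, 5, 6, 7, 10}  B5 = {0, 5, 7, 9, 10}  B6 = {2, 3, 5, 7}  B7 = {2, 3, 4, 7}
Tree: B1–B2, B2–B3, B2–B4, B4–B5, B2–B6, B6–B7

No — edge (8,10) lies in no bag.

A tree decomposition must satisfy three properties: every vertex lies in some bag; for every edge, both endpoints lie together in some bag; and for every vertex, the bags containing it form a connected subtree. Here edge (8,10) lies in no bag, so the decomposition is invalid.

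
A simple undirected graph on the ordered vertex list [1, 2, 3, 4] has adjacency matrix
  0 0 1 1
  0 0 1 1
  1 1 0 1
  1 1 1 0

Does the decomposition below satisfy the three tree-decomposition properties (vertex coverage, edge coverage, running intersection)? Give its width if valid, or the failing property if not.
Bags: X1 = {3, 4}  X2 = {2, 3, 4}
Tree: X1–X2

A tree decomposition must satisfy three properties: every vertex lies in some bag; for every edge, both endpoints lie together in some bag; and for every vertex, the bags containing it form a connected subtree. Here vertex 1 appears in no bag, so the decomposition is invalid.

No — vertex 1 appears in no bag.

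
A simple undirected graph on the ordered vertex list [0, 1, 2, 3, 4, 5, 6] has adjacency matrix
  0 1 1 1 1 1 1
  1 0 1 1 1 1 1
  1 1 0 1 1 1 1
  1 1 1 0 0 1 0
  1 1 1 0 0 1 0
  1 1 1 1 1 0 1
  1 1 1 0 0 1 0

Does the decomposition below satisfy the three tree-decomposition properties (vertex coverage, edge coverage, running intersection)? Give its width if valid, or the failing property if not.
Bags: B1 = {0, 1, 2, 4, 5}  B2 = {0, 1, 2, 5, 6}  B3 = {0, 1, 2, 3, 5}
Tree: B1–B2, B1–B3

Every vertex of G appears in some bag (union = {0, 1, 2, 3, 4, 5, 6}); every edge is covered by a bag; and for each vertex v the set of bags containing v is connected in the bag tree. The decomposition is therefore valid. The largest bag has 5 vertices, so the width is 4.

Yes; width 4.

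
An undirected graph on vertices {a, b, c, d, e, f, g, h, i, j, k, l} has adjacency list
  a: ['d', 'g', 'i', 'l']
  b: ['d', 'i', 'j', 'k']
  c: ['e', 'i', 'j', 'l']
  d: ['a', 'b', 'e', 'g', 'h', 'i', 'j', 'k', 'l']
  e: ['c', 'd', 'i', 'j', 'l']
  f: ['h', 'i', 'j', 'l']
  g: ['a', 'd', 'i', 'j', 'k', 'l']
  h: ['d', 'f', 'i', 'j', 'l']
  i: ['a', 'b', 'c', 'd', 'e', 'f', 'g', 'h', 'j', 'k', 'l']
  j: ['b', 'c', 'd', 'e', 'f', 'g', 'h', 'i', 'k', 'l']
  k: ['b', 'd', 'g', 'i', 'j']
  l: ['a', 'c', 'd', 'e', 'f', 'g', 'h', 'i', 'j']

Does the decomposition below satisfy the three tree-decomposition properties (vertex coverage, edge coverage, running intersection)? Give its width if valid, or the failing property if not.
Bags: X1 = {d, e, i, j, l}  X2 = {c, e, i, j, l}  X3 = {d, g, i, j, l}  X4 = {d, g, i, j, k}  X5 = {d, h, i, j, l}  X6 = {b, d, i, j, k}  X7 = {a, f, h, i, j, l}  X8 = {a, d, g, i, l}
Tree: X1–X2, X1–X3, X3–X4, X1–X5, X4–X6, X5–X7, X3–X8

A tree decomposition must satisfy three properties: every vertex lies in some bag; for every edge, both endpoints lie together in some bag; and for every vertex, the bags containing it form a connected subtree. Here bags containing vertex a are not connected in the tree, so the decomposition is invalid.

No — bags containing vertex a are not connected in the tree.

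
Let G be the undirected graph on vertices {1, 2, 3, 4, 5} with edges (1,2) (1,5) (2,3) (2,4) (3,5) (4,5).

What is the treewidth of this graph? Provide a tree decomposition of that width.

Treewidth 2.
One optimal decomposition is:
Bags: B1 = {1, 2, 5}  B2 = {2, 4, 5}  B3 = {2, 3, 5}
Tree: B1–B2, B2–B3

Each bag holds 3 vertices, so the decomposition has width 2, which upper-bounds the treewidth. Since 1–2–4–5–1 is a cycle in G, G is not acyclic. Forests are exactly the graphs of treewidth ≤ 1, so tw(G) ≥ 2. Hence tw(G) = 2 exactly.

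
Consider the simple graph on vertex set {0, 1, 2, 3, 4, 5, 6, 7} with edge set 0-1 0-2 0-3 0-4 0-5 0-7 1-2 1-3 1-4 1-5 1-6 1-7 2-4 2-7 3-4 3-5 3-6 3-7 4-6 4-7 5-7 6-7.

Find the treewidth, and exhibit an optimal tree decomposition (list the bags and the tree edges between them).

Every bag has size at most 5, so the width is 5 − 1 = 4 and tw(G) ≤ 4. On the other hand G contains the 5-clique {0, 1, 2, 4, 7}. A clique must lie in a single bag of any decomposition, so no decomposition can have width below 4. The upper and lower bounds meet at 4, so that is the treewidth.

Treewidth 4.
One optimal decomposition is:
Bags: B1 = {0, 1, 3, 4, 7}  B2 = {1, 3, 4, 6, 7}  B3 = {0, 1, 3, 5, 7}  B4 = {0, 1, 2, 4, 7}
Tree: B1–B2, B1–B3, B1–B4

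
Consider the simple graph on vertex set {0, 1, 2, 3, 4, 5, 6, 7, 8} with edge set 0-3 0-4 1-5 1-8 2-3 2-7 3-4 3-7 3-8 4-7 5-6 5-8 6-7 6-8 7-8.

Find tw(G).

A width-2 tree decomposition is:
Bags: B1 = {1, 5, 8}  B2 = {5, 6, 8}  B3 = {6, 7, 8}  B4 = {3, 7, 8}  B5 = {3, 4, 7}  B6 = {0, 3, 4}  B7 = {2, 3, 7}
Tree: B1–B2, B2–B3, B3–B4, B4–B5, B5–B6, B4–B7
Each bag holds 3 vertices, so the decomposition has width 2, which upper-bounds the treewidth. On the other hand G contains the 3-clique {1, 5, 8}. A clique must lie in a single bag of any decomposition, so no decomposition can have width below 2. Therefore the treewidth is 2.

2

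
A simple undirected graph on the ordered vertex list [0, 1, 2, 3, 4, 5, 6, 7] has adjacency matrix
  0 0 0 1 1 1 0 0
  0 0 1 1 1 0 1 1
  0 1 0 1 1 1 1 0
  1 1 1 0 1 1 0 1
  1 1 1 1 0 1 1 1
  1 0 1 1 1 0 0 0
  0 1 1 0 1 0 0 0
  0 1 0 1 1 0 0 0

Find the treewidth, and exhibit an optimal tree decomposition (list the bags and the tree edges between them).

Each bag holds 4 vertices, so the decomposition has width 3, which upper-bounds the treewidth. For the lower bound, the 4 vertices {0, 3, 4, 5} are pairwise adjacent, and any tree decomposition puts a clique entirely inside one bag — forcing width ≥ 3. Therefore the treewidth is 3.

Treewidth 3.
Bags: B1 = {2, 3, 4, 5}  B2 = {1, 2, 3, 4}  B3 = {0, 3, 4, 5}  B4 = {1, 2, 4, 6}  B5 = {1, 3, 4, 7}
Tree: B1–B2, B1–B3, B2–B4, B2–B5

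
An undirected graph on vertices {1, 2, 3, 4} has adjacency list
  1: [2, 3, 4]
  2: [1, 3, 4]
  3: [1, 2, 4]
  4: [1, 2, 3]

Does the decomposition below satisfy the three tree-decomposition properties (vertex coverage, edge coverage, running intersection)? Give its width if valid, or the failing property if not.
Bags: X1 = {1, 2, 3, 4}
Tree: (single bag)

Yes; width 3.

Vertex coverage: the bags together contain {1, 2, 3, 4}, the full vertex set. Edge coverage: each edge of G has both endpoints in at least one bag. Running intersection: for every vertex, the bags containing it form a connected subtree. All three properties hold, so this is a valid tree decomposition of width max|bag| − 1 = 3, and hence tw(G) ≤ 3.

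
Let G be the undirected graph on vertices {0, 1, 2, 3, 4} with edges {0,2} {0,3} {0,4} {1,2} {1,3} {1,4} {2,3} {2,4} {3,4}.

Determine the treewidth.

A width-3 tree decomposition is:
Bags: B1 = {1, 2, 3, 4}  B2 = {0, 2, 3, 4}
Tree: B1–B2
The largest bag has 4 vertices, giving width 3; this decomposition certifies tw(G) ≤ 3. On the other hand G contains the 4-clique {0, 2, 3, 4}. A clique must lie in a single bag of any decomposition, so no decomposition can have width below 3. Hence tw(G) = 3 exactly.

3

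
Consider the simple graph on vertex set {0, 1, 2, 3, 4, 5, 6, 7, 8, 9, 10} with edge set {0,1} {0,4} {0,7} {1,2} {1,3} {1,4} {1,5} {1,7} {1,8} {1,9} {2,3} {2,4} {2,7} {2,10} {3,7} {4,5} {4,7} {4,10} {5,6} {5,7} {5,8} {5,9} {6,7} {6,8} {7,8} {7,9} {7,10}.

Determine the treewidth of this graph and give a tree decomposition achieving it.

Every bag has size at most 4, so the width is 4 − 1 = 3 and tw(G) ≤ 3. Conversely, {1, 5, 7, 8} is a clique of size 4, and the vertices of any clique must share a bag in every tree decomposition; so some bag has ≥ 4 vertices and tw(G) ≥ 3. The upper and lower bounds meet at 3, so that is the treewidth.

Treewidth 3.
Bags: B1 = {0, 1, 4, 7}  B2 = {1, 4, 5, 7}  B3 = {1, 2, 4, 7}  B4 = {1, 5, 7, 9}  B5 = {1, 2, 3, 7}  B6 = {1, 5, 7, 8}  B7 = {2, 4, 7, 10}  B8 = {5, 6, 7, 8}
Tree: B1–B2, B1–B3, B2–B4, B3–B5, B4–B6, B3–B7, B6–B8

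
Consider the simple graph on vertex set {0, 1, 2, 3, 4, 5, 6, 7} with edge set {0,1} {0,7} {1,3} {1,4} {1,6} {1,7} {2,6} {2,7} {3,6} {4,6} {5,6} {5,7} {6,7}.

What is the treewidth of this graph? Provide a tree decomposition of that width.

Treewidth 2.
One optimal decomposition is:
Bags: B1 = {1, 3, 6}  B2 = {1, 6, 7}  B3 = {2, 6, 7}  B4 = {0, 1, 7}  B5 = {1, 4, 6}  B6 = {5, 6, 7}
Tree: B1–B2, B2–B3, B2–B4, B2–B5, B2–B6

Each bag holds 3 vertices, so the decomposition has width 2, which upper-bounds the treewidth. On the other hand G contains the 3-clique {0, 1, 7}. A clique must lie in a single bag of any decomposition, so no decomposition can have width below 2. Combining the bounds, tw(G) = 2.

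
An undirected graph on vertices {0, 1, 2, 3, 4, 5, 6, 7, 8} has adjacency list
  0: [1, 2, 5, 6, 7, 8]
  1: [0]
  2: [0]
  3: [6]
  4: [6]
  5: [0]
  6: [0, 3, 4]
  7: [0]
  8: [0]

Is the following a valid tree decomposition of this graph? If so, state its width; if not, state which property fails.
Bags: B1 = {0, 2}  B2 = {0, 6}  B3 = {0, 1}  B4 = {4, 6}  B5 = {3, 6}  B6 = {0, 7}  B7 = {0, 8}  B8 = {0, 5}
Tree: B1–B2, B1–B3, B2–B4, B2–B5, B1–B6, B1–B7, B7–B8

Checking the three conditions: (i) the bags cover all of {0, 1, 2, 3, 4, 5, 6, 7, 8}; (ii) for each edge, some bag contains both endpoints; (iii) the bags containing any fixed vertex form a subtree. All hold, so the decomposition is valid with width 2 − 1 = 1.

Yes; width 1.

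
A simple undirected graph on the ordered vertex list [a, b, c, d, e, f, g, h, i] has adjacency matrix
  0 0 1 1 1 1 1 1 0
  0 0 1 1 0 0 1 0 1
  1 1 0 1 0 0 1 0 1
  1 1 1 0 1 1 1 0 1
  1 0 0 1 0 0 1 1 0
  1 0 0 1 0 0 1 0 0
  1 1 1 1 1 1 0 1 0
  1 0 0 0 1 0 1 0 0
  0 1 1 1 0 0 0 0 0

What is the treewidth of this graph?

A width-3 tree decomposition is:
Bags: B1 = {a, d, f, g}  B2 = {a, c, d, g}  B3 = {b, c, d, g}  B4 = {a, d, e, g}  B5 = {a, e, g, h}  B6 = {b, c, d, i}
Tree: B1–B2, B2–B3, B1–B4, B4–B5, B3–B6
The largest bag has 4 vertices, giving width 3; this decomposition certifies tw(G) ≤ 3. For the lower bound, the 4 vertices {a, d, e, g} are pairwise adjacent, and any tree decomposition puts a clique entirely inside one bag — forcing width ≥ 3. The upper and lower bounds meet at 3, so that is the treewidth.

3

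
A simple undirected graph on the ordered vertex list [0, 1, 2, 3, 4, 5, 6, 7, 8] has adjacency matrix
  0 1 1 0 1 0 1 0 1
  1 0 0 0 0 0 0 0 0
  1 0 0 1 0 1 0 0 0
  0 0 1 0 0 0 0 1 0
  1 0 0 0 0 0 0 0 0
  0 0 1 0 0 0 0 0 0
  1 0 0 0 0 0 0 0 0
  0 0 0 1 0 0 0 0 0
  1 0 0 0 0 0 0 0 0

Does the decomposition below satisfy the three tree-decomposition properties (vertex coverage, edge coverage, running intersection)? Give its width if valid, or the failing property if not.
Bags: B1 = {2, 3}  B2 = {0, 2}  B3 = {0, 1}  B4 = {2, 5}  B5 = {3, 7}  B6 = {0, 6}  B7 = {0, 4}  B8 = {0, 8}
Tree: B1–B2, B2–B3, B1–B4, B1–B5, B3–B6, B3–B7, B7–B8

Every vertex of G appears in some bag (union = {0, 1, 2, 3, 4, 5, 6, 7, 8}); every edge is covered by a bag; and for each vertex v the set of bags containing v is connected in the bag tree. The decomposition is therefore valid. The largest bag has 2 vertices, so the width is 1.

Yes; width 1.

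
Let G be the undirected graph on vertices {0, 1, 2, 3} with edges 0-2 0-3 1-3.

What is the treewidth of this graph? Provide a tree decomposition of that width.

Treewidth 1.
One optimal decomposition is:
Bags: B1 = {1, 3}  B2 = {0, 3}  B3 = {0, 2}
Tree: B1–B2, B2–B3

Each bag holds 2 vertices, so the decomposition has width 1, which upper-bounds the treewidth. G has an edge, so its treewidth is at least 1. The upper and lower bounds meet at 1, so that is the treewidth.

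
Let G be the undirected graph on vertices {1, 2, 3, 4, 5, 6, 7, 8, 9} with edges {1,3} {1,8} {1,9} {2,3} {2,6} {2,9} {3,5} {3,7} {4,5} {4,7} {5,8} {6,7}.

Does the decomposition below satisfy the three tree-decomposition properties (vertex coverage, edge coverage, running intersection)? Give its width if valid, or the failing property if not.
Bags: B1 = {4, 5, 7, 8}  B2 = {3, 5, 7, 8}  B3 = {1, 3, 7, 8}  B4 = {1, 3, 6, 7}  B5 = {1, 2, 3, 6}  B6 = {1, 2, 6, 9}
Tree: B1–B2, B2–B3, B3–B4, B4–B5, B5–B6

Yes; width 3.

Vertex coverage: the bags together contain {1, 2, 3, 4, 5, 6, 7, 8, 9}, the full vertex set. Edge coverage: each edge of G has both endpoints in at least one bag. Running intersection: for every vertex, the bags containing it form a connected subtree. All three properties hold, so this is a valid tree decomposition of width max|bag| − 1 = 3, and hence tw(G) ≤ 3.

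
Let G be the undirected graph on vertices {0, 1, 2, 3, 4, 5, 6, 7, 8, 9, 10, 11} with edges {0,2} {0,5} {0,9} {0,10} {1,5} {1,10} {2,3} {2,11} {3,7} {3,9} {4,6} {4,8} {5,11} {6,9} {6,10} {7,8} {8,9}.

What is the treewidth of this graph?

3

A width-3 tree decomposition is:
Bags: B1 = {3, 4, 7, 8}  B2 = {3, 4, 8, 9}  B3 = {3, 4, 6, 9}  B4 = {2, 3, 6, 9}  B5 = {0, 2, 6, 9}  B6 = {0, 2, 6, 10}  B7 = {0, 2, 10, 11}  B8 = {0, 5, 10, 11}  B9 = {1, 5, 10, 11}
Tree: B1–B2, B2–B3, B3–B4, B4–B5, B5–B6, B6–B7, B7–B8, B8–B9
Every bag has size at most 4, so the width is 4 − 1 = 3 and tw(G) ≤ 3. For the lower bound: the 4 vertex sets {4,7,8}, {3}, {9}, {0,2,6,10} are disjoint, each induces a connected subgraph, and every pair is joined by at least one edge of G. Contracting each set to a single vertex therefore yields K_{4} as a minor, and since treewidth is minor-monotone, tw(G) ≥ tw(K_{4}) = 3. The upper and lower bounds meet at 3, so that is the treewidth.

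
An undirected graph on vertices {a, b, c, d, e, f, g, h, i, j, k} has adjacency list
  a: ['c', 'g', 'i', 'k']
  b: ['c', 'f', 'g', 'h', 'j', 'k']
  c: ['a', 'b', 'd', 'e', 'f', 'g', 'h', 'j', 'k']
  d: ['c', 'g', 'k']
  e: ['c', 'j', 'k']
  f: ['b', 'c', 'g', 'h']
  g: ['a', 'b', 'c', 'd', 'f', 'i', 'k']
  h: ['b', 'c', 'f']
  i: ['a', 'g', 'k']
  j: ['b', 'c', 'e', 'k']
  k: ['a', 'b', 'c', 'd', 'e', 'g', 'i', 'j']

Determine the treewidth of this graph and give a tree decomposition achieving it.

Each bag holds 4 vertices, so the decomposition has width 3, which upper-bounds the treewidth. On the other hand G contains the 4-clique {b, c, f, h}. A clique must lie in a single bag of any decomposition, so no decomposition can have width below 3. Therefore the treewidth is 3.

Treewidth 3.
One such decomposition:
Bags: B1 = {b, c, g, k}  B2 = {b, c, j, k}  B3 = {b, c, f, g}  B4 = {b, c, f, h}  B5 = {c, d, g, k}  B6 = {a, c, g, k}  B7 = {c, e, j, k}  B8 = {a, g, i, k}
Tree: B1–B2, B1–B3, B3–B4, B1–B5, B5–B6, B2–B7, B6–B8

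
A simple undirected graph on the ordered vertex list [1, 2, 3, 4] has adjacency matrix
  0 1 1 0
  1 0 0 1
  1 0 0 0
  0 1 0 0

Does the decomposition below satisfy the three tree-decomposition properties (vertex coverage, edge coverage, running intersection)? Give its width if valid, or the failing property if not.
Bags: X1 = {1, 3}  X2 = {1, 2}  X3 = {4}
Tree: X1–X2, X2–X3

A tree decomposition must satisfy three properties: every vertex lies in some bag; for every edge, both endpoints lie together in some bag; and for every vertex, the bags containing it form a connected subtree. Here edge (2,4) lies in no bag, so the decomposition is invalid.

No — edge (2,4) lies in no bag.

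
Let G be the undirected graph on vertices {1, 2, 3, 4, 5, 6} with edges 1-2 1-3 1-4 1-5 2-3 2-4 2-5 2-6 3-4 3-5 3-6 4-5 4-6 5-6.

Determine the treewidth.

A width-4 tree decomposition is:
Bags: B1 = {2, 3, 4, 5, 6}  B2 = {1, 2, 3, 4, 5}
Tree: B1–B2
Every bag has size at most 5, so the width is 5 − 1 = 4 and tw(G) ≤ 4. On the other hand G contains the 5-clique {1, 2, 3, 4, 5}. A clique must lie in a single bag of any decomposition, so no decomposition can have width below 4. Hence tw(G) = 4 exactly.

4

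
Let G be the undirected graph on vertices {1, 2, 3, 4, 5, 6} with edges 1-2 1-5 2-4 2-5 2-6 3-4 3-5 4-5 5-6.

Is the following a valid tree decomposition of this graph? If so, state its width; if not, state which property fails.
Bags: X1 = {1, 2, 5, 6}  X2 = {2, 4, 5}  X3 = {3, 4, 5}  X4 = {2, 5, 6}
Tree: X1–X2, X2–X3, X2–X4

A tree decomposition must satisfy three properties: every vertex lies in some bag; for every edge, both endpoints lie together in some bag; and for every vertex, the bags containing it form a connected subtree. Here bags containing vertex 6 are not connected in the tree, so the decomposition is invalid.

No — bags containing vertex 6 are not connected in the tree.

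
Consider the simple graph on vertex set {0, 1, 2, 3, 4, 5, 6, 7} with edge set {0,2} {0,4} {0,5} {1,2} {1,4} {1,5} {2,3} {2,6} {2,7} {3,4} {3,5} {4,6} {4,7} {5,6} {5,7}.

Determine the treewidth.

A width-3 tree decomposition is:
Bags: B1 = {2, 3, 4, 5}  B2 = {1, 2, 4, 5}  B3 = {2, 4, 5, 6}  B4 = {2, 4, 5, 7}  B5 = {0, 2, 4, 5}
Tree: B1–B2, B2–B3, B3–B4, B4–B5
Every bag has size at most 4, so the width is 4 − 1 = 3 and tw(G) ≤ 3. For the lower bound: the 4 vertex sets {2,3}, {1,4}, {5}, {6} are disjoint, each induces a connected subgraph, and every pair is joined by at least one edge of G. Contracting each set to a single vertex therefore yields K_{4} as a minor, and since treewidth is minor-monotone, tw(G) ≥ tw(K_{4}) = 3. Combining the bounds, tw(G) = 3.

3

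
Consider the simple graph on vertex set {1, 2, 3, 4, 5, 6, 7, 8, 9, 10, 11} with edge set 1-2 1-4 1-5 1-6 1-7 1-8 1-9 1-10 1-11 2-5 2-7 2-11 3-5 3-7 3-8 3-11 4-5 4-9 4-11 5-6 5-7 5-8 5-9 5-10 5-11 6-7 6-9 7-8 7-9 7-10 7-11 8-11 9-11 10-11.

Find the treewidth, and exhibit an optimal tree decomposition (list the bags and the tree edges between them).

Treewidth 4.
One such decomposition:
Bags: B1 = {1, 5, 7, 9, 11}  B2 = {1, 5, 7, 8, 11}  B3 = {3, 5, 7, 8, 11}  B4 = {1, 5, 7, 10, 11}  B5 = {1, 4, 5, 9, 11}  B6 = {1, 2, 5, 7, 11}  B7 = {1, 5, 6, 7, 9}
Tree: B1–B2, B2–B3, B2–B4, B1–B5, B4–B6, B1–B7

Each bag holds 5 vertices, so the decomposition has width 4, which upper-bounds the treewidth. For the lower bound, the 5 vertices {1, 4, 5, 9, 11} are pairwise adjacent, and any tree decomposition puts a clique entirely inside one bag — forcing width ≥ 4. Combining the bounds, tw(G) = 4.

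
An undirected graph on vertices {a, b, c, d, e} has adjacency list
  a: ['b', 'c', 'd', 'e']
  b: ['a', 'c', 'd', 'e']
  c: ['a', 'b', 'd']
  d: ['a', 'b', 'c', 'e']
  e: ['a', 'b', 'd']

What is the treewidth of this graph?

A width-3 tree decomposition is:
Bags: B1 = {a, b, c, d}  B2 = {a, b, d, e}
Tree: B1–B2
Each bag holds 4 vertices, so the decomposition has width 3, which upper-bounds the treewidth. On the other hand G contains the 4-clique {a, b, d, e}. A clique must lie in a single bag of any decomposition, so no decomposition can have width below 3. Combining the bounds, tw(G) = 3.

3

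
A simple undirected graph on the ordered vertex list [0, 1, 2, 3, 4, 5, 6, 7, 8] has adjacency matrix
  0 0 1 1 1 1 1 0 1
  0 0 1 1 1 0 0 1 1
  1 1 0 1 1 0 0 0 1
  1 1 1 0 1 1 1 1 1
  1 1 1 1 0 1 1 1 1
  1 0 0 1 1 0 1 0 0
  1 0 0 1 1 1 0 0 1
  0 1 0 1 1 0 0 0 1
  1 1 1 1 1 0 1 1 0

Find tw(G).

4

A width-4 tree decomposition is:
Bags: B1 = {0, 3, 4, 6, 8}  B2 = {0, 2, 3, 4, 8}  B3 = {0, 3, 4, 5, 6}  B4 = {1, 2, 3, 4, 8}  B5 = {1, 3, 4, 7, 8}
Tree: B1–B2, B1–B3, B2–B4, B4–B5
Each bag holds 5 vertices, so the decomposition has width 4, which upper-bounds the treewidth. For the lower bound, the 5 vertices {0, 2, 3, 4, 8} are pairwise adjacent, and any tree decomposition puts a clique entirely inside one bag — forcing width ≥ 4. The upper and lower bounds meet at 4, so that is the treewidth.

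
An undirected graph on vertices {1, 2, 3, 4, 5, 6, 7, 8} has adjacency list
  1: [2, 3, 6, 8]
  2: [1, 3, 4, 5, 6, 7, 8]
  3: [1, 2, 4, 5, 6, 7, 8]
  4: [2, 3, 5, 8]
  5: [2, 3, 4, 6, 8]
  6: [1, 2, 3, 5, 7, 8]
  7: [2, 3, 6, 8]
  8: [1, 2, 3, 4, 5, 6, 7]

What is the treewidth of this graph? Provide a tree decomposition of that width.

Treewidth 4.
One optimal decomposition is:
Bags: B1 = {2, 3, 4, 5, 8}  B2 = {2, 3, 5, 6, 8}  B3 = {2, 3, 6, 7, 8}  B4 = {1, 2, 3, 6, 8}
Tree: B1–B2, B2–B3, B2–B4

Each bag holds 5 vertices, so the decomposition has width 4, which upper-bounds the treewidth. For the lower bound, the 5 vertices {2, 3, 4, 5, 8} are pairwise adjacent, and any tree decomposition puts a clique entirely inside one bag — forcing width ≥ 4. The upper and lower bounds meet at 4, so that is the treewidth.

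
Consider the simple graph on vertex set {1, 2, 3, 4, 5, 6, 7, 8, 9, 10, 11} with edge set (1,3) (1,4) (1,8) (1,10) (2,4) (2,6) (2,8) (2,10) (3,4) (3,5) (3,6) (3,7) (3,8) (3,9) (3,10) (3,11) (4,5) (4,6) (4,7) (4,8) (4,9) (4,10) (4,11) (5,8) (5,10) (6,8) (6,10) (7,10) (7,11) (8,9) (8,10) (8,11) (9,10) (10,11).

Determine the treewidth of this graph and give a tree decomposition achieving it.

Treewidth 4.
Bags: B1 = {3, 4, 6, 8, 10}  B2 = {2, 4, 6, 8, 10}  B3 = {1, 3, 4, 8, 10}  B4 = {3, 4, 8, 10, 11}  B5 = {3, 4, 5, 8, 10}  B6 = {3, 4, 7, 10, 11}  B7 = {3, 4, 8, 9, 10}
Tree: B1–B2, B1–B3, B1–B4, B1–B5, B4–B6, B5–B7

The largest bag has 5 vertices, giving width 4; this decomposition certifies tw(G) ≤ 4. On the other hand G contains the 5-clique {2, 4, 6, 8, 10}. A clique must lie in a single bag of any decomposition, so no decomposition can have width below 4. The upper and lower bounds meet at 4, so that is the treewidth.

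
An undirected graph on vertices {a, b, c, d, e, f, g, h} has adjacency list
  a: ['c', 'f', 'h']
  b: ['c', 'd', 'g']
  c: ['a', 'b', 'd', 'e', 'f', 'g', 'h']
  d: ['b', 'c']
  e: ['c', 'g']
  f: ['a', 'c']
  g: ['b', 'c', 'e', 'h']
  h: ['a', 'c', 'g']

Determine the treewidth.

A width-2 tree decomposition is:
Bags: B1 = {a, c, f}  B2 = {a, c, h}  B3 = {c, g, h}  B4 = {b, c, g}  B5 = {b, c, d}  B6 = {c, e, g}
Tree: B1–B2, B2–B3, B3–B4, B4–B5, B4–B6
The largest bag has 3 vertices, giving width 2; this decomposition certifies tw(G) ≤ 2. For the lower bound, the 3 vertices {b, c, d} are pairwise adjacent, and any tree decomposition puts a clique entirely inside one bag — forcing width ≥ 2. The upper and lower bounds meet at 2, so that is the treewidth.

2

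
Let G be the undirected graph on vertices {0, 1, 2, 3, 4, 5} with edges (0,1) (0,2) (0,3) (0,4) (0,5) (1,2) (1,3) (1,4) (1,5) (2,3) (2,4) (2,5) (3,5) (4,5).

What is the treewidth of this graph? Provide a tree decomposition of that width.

The largest bag has 5 vertices, giving width 4; this decomposition certifies tw(G) ≤ 4. Conversely, {0, 1, 2, 3, 5} is a clique of size 5, and the vertices of any clique must share a bag in every tree decomposition; so some bag has ≥ 5 vertices and tw(G) ≥ 4. Therefore the treewidth is 4.

Treewidth 4.
Bags: B1 = {0, 1, 2, 4, 5}  B2 = {0, 1, 2, 3, 5}
Tree: B1–B2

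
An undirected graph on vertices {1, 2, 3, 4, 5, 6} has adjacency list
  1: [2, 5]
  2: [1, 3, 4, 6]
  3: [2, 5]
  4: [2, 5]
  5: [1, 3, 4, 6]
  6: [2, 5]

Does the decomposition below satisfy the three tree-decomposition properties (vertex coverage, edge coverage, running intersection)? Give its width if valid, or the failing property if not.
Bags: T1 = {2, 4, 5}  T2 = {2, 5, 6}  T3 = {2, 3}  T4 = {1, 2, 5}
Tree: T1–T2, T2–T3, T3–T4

No — edge (5,3) lies in no bag.

A tree decomposition must satisfy three properties: every vertex lies in some bag; for every edge, both endpoints lie together in some bag; and for every vertex, the bags containing it form a connected subtree. Here edge (5,3) lies in no bag, so the decomposition is invalid.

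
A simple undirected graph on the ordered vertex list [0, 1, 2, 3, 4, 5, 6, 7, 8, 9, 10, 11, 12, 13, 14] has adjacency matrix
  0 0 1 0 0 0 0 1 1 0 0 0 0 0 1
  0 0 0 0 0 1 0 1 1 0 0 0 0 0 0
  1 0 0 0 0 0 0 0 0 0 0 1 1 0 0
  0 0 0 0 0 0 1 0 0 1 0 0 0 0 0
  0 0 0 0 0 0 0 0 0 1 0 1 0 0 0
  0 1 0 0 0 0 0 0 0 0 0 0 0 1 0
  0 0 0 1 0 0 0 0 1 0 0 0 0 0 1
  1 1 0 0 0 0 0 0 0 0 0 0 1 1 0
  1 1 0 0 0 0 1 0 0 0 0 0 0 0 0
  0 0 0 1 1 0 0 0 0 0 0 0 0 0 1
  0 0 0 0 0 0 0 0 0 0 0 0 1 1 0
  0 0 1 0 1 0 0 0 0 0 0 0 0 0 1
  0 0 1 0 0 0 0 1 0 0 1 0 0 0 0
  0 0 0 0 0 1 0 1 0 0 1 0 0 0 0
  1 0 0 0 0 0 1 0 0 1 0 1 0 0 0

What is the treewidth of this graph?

3

A width-3 tree decomposition is:
Bags: B1 = {3, 4, 6, 9}  B2 = {4, 6, 9, 14}  B3 = {4, 6, 11, 14}  B4 = {6, 8, 11, 14}  B5 = {0, 8, 11, 14}  B6 = {0, 2, 8, 11}  B7 = {0, 1, 2, 8}  B8 = {0, 1, 2, 7}  B9 = {1, 2, 7, 12}  B10 = {1, 5, 7, 12}  B11 = {5, 7, 12, 13}  B12 = {5, 10, 12, 13}
Tree: B1–B2, B2–B3, B3–B4, B4–B5, B5–B6, B6–B7, B7–B8, B8–B9, B9–B10, B10–B11, B11–B12
The largest bag has 4 vertices, giving width 3; this decomposition certifies tw(G) ≤ 3. For the lower bound: the 4 vertex sets {3,4,9}, {6}, {14}, {0,2,8,11} are disjoint, each induces a connected subgraph, and every pair is joined by at least one edge of G. Contracting each set to a single vertex therefore yields K_{4} as a minor, and since treewidth is minor-monotone, tw(G) ≥ tw(K_{4}) = 3. The upper and lower bounds meet at 3, so that is the treewidth.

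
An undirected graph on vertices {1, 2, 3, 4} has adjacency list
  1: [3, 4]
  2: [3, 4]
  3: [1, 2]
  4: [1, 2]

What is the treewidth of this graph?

2

A width-2 tree decomposition is:
Bags: B1 = {2, 3, 4}  B2 = {1, 3, 4}
Tree: B1–B2
Every bag has size at most 3, so the width is 3 − 1 = 2 and tw(G) ≤ 2. Since 4–2–3–1–4 is a cycle in G, G is not acyclic. Forests are exactly the graphs of treewidth ≤ 1, so tw(G) ≥ 2. Combining the bounds, tw(G) = 2.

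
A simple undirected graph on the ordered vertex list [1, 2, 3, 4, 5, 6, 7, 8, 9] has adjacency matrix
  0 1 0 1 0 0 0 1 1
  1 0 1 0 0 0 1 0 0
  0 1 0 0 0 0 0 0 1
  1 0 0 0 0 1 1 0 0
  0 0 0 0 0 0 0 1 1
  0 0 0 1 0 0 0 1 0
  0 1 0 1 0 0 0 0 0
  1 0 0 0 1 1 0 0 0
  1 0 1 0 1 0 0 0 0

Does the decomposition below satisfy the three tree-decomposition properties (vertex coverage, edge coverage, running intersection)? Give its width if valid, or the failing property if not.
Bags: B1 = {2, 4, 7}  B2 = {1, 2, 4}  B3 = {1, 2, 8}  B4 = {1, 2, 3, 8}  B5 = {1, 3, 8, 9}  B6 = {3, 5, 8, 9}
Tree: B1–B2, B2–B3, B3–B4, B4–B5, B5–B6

A tree decomposition must satisfy three properties: every vertex lies in some bag; for every edge, both endpoints lie together in some bag; and for every vertex, the bags containing it form a connected subtree. Here vertex 6 appears in no bag, so the decomposition is invalid.

No — vertex 6 appears in no bag.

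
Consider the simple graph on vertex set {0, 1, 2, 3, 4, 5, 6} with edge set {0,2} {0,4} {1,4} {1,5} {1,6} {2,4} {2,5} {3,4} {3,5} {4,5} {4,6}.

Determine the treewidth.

2

A width-2 tree decomposition is:
Bags: B1 = {3, 4, 5}  B2 = {2, 4, 5}  B3 = {1, 4, 5}  B4 = {0, 2, 4}  B5 = {1, 4, 6}
Tree: B1–B2, B2–B3, B2–B4, B3–B5
Each bag holds 3 vertices, so the decomposition has width 2, which upper-bounds the treewidth. On the other hand G contains the 3-clique {0, 2, 4}. A clique must lie in a single bag of any decomposition, so no decomposition can have width below 2. Hence tw(G) = 2 exactly.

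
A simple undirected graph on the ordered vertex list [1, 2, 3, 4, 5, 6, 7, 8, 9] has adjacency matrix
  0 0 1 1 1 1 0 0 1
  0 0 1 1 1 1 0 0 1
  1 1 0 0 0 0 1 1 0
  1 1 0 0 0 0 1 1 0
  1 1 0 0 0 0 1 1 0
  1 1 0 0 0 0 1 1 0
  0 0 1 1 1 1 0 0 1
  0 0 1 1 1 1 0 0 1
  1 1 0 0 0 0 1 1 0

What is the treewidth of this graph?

A width-4 tree decomposition is:
Bags: B1 = {1, 2, 3, 7, 8}  B2 = {1, 2, 5, 7, 8}  B3 = {1, 2, 4, 7, 8}  B4 = {1, 2, 6, 7, 8}  B5 = {1, 2, 7, 8, 9}
Tree: B1–B2, B2–B3, B3–B4, B4–B5
Each bag holds 5 vertices, so the decomposition has width 4, which upper-bounds the treewidth. For the lower bound: the 5 vertex sets {2,3}, {1,5}, {4,8}, {7}, {6} are disjoint, each induces a connected subgraph, and every pair is joined by at least one edge of G. Contracting each set to a single vertex therefore yields K_{5} as a minor, and since treewidth is minor-monotone, tw(G) ≥ tw(K_{5}) = 4. The upper and lower bounds meet at 4, so that is the treewidth.

4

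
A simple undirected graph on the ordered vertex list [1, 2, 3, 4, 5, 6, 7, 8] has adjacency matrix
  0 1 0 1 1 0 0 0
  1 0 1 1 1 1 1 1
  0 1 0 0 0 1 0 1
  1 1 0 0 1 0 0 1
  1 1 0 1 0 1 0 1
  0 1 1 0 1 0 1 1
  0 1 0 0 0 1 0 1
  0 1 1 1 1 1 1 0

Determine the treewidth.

A width-3 tree decomposition is:
Bags: B1 = {2, 5, 6, 8}  B2 = {2, 4, 5, 8}  B3 = {1, 2, 4, 5}  B4 = {2, 3, 6, 8}  B5 = {2, 6, 7, 8}
Tree: B1–B2, B2–B3, B1–B4, B4–B5
Every bag has size at most 4, so the width is 4 − 1 = 3 and tw(G) ≤ 3. On the other hand G contains the 4-clique {2, 4, 5, 8}. A clique must lie in a single bag of any decomposition, so no decomposition can have width below 3. The upper and lower bounds meet at 3, so that is the treewidth.

3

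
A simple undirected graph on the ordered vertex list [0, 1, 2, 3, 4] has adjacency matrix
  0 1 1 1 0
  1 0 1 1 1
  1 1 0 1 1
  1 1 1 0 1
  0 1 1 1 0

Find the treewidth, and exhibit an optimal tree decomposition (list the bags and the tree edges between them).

Treewidth 3.
One optimal decomposition is:
Bags: B1 = {0, 1, 2, 3}  B2 = {1, 2, 3, 4}
Tree: B1–B2

The largest bag has 4 vertices, giving width 3; this decomposition certifies tw(G) ≤ 3. On the other hand G contains the 4-clique {0, 1, 2, 3}. A clique must lie in a single bag of any decomposition, so no decomposition can have width below 3. Combining the bounds, tw(G) = 3.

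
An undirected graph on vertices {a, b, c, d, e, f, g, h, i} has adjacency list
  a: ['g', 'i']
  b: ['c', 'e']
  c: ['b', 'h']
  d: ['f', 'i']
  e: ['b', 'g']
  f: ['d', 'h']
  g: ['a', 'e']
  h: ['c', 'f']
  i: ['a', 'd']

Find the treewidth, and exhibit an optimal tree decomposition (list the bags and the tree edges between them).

Each bag holds 3 vertices, so the decomposition has width 2, which upper-bounds the treewidth. The edges i–d–f–h–c–b–e–g–a–i form a cycle, so G is not a tree and its treewidth is at least 2. Combining the bounds, tw(G) = 2.

Treewidth 2.
One optimal decomposition is:
Bags: B1 = {d, f, i}  B2 = {f, h, i}  B3 = {c, h, i}  B4 = {b, c, i}  B5 = {b, e, i}  B6 = {e, g, i}  B7 = {a, g, i}
Tree: B1–B2, B2–B3, B3–B4, B4–B5, B5–B6, B6–B7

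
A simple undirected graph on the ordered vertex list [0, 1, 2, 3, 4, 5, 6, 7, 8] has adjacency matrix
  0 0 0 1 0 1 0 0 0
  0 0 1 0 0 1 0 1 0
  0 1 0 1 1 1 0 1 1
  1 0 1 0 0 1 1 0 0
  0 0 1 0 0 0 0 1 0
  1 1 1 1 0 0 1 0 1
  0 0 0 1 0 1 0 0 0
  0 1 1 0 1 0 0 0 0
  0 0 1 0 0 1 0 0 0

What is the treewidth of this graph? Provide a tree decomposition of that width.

Every bag has size at most 3, so the width is 3 − 1 = 2 and tw(G) ≤ 2. Conversely, {0, 3, 5} is a clique of size 3, and the vertices of any clique must share a bag in every tree decomposition; so some bag has ≥ 3 vertices and tw(G) ≥ 2. The upper and lower bounds meet at 2, so that is the treewidth.

Treewidth 2.
One such decomposition:
Bags: B1 = {1, 2, 7}  B2 = {1, 2, 5}  B3 = {2, 3, 5}  B4 = {0, 3, 5}  B5 = {2, 5, 8}  B6 = {3, 5, 6}  B7 = {2, 4, 7}
Tree: B1–B2, B2–B3, B3–B4, B3–B5, B4–B6, B1–B7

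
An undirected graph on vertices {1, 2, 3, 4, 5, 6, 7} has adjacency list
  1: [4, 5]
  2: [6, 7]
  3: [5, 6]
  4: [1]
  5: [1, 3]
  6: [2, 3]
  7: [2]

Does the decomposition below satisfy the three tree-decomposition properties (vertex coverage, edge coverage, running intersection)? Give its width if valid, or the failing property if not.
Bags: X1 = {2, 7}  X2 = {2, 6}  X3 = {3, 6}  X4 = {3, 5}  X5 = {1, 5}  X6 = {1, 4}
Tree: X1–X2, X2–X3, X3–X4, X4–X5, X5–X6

Vertex coverage: the bags together contain {1, 2, 3, 4, 5, 6, 7}, the full vertex set. Edge coverage: each edge of G has both endpoints in at least one bag. Running intersection: for every vertex, the bags containing it form a connected subtree. All three properties hold, so this is a valid tree decomposition of width max|bag| − 1 = 1, and hence tw(G) ≤ 1.

Yes; width 1.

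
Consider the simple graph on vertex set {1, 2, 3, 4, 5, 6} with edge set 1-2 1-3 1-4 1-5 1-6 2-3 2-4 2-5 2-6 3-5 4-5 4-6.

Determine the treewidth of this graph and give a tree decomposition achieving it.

Treewidth 3.
One such decomposition:
Bags: B1 = {1, 2, 4, 5}  B2 = {1, 2, 4, 6}  B3 = {1, 2, 3, 5}
Tree: B1–B2, B1–B3

The largest bag has 4 vertices, giving width 3; this decomposition certifies tw(G) ≤ 3. For the lower bound, the 4 vertices {1, 2, 3, 5} are pairwise adjacent, and any tree decomposition puts a clique entirely inside one bag — forcing width ≥ 3. Hence tw(G) = 3 exactly.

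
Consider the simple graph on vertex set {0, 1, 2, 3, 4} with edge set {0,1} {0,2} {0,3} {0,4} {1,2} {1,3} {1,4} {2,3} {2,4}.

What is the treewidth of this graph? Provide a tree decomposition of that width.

Each bag holds 4 vertices, so the decomposition has width 3, which upper-bounds the treewidth. Conversely, {0, 1, 2, 3} is a clique of size 4, and the vertices of any clique must share a bag in every tree decomposition; so some bag has ≥ 4 vertices and tw(G) ≥ 3. Combining the bounds, tw(G) = 3.

Treewidth 3.
One such decomposition:
Bags: B1 = {0, 1, 2, 4}  B2 = {0, 1, 2, 3}
Tree: B1–B2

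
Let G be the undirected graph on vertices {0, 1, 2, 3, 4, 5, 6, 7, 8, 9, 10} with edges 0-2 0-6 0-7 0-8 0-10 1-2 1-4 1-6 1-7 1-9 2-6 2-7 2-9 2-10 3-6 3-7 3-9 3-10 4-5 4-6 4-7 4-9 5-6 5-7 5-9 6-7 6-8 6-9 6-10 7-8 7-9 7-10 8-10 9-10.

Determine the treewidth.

A width-4 tree decomposition is:
Bags: B1 = {1, 2, 6, 7, 9}  B2 = {2, 6, 7, 9, 10}  B3 = {1, 4, 6, 7, 9}  B4 = {4, 5, 6, 7, 9}  B5 = {0, 2, 6, 7, 10}  B6 = {0, 6, 7, 8, 10}  B7 = {3, 6, 7, 9, 10}
Tree: B1–B2, B1–B3, B3–B4, B2–B5, B5–B6, B2–B7
Each bag holds 5 vertices, so the decomposition has width 4, which upper-bounds the treewidth. For the lower bound, the 5 vertices {0, 6, 7, 8, 10} are pairwise adjacent, and any tree decomposition puts a clique entirely inside one bag — forcing width ≥ 4. The upper and lower bounds meet at 4, so that is the treewidth.

4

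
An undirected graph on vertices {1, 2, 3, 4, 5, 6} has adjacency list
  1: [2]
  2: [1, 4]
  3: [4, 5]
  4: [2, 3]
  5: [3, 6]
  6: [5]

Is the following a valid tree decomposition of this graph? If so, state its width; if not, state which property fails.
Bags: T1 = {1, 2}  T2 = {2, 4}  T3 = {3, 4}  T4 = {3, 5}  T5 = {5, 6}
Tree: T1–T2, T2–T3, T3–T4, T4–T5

Vertex coverage: the bags together contain {1, 2, 3, 4, 5, 6}, the full vertex set. Edge coverage: each edge of G has both endpoints in at least one bag. Running intersection: for every vertex, the bags containing it form a connected subtree. All three properties hold, so this is a valid tree decomposition of width max|bag| − 1 = 1, and hence tw(G) ≤ 1.

Yes; width 1.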